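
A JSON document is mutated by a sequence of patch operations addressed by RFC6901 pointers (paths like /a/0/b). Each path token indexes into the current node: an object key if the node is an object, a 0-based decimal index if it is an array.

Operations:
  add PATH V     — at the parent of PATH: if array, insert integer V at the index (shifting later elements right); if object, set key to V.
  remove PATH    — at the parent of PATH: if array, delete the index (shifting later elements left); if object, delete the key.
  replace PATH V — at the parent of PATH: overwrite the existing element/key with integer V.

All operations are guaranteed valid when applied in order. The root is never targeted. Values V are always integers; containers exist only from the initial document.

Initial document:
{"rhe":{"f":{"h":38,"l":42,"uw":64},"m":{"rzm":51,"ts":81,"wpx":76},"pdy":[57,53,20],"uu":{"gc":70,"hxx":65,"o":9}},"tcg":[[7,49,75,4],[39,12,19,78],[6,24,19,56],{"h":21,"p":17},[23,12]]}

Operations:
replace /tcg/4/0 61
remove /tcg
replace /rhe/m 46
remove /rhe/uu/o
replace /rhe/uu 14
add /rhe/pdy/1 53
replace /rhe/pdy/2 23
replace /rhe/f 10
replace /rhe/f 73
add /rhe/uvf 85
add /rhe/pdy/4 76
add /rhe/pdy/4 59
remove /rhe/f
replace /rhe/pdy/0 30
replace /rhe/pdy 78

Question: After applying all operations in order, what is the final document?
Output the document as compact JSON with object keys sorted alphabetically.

After op 1 (replace /tcg/4/0 61): {"rhe":{"f":{"h":38,"l":42,"uw":64},"m":{"rzm":51,"ts":81,"wpx":76},"pdy":[57,53,20],"uu":{"gc":70,"hxx":65,"o":9}},"tcg":[[7,49,75,4],[39,12,19,78],[6,24,19,56],{"h":21,"p":17},[61,12]]}
After op 2 (remove /tcg): {"rhe":{"f":{"h":38,"l":42,"uw":64},"m":{"rzm":51,"ts":81,"wpx":76},"pdy":[57,53,20],"uu":{"gc":70,"hxx":65,"o":9}}}
After op 3 (replace /rhe/m 46): {"rhe":{"f":{"h":38,"l":42,"uw":64},"m":46,"pdy":[57,53,20],"uu":{"gc":70,"hxx":65,"o":9}}}
After op 4 (remove /rhe/uu/o): {"rhe":{"f":{"h":38,"l":42,"uw":64},"m":46,"pdy":[57,53,20],"uu":{"gc":70,"hxx":65}}}
After op 5 (replace /rhe/uu 14): {"rhe":{"f":{"h":38,"l":42,"uw":64},"m":46,"pdy":[57,53,20],"uu":14}}
After op 6 (add /rhe/pdy/1 53): {"rhe":{"f":{"h":38,"l":42,"uw":64},"m":46,"pdy":[57,53,53,20],"uu":14}}
After op 7 (replace /rhe/pdy/2 23): {"rhe":{"f":{"h":38,"l":42,"uw":64},"m":46,"pdy":[57,53,23,20],"uu":14}}
After op 8 (replace /rhe/f 10): {"rhe":{"f":10,"m":46,"pdy":[57,53,23,20],"uu":14}}
After op 9 (replace /rhe/f 73): {"rhe":{"f":73,"m":46,"pdy":[57,53,23,20],"uu":14}}
After op 10 (add /rhe/uvf 85): {"rhe":{"f":73,"m":46,"pdy":[57,53,23,20],"uu":14,"uvf":85}}
After op 11 (add /rhe/pdy/4 76): {"rhe":{"f":73,"m":46,"pdy":[57,53,23,20,76],"uu":14,"uvf":85}}
After op 12 (add /rhe/pdy/4 59): {"rhe":{"f":73,"m":46,"pdy":[57,53,23,20,59,76],"uu":14,"uvf":85}}
After op 13 (remove /rhe/f): {"rhe":{"m":46,"pdy":[57,53,23,20,59,76],"uu":14,"uvf":85}}
After op 14 (replace /rhe/pdy/0 30): {"rhe":{"m":46,"pdy":[30,53,23,20,59,76],"uu":14,"uvf":85}}
After op 15 (replace /rhe/pdy 78): {"rhe":{"m":46,"pdy":78,"uu":14,"uvf":85}}

Answer: {"rhe":{"m":46,"pdy":78,"uu":14,"uvf":85}}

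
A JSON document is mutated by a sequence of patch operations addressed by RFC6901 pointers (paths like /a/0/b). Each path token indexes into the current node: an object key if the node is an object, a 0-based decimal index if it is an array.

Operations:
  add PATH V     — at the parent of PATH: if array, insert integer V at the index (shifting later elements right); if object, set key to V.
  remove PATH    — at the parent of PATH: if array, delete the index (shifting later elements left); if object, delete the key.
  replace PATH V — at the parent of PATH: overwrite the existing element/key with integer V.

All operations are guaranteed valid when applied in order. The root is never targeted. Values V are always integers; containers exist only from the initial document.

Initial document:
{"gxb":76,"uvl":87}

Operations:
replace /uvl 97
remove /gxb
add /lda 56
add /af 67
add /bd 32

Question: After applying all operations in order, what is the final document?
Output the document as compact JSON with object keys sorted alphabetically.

Answer: {"af":67,"bd":32,"lda":56,"uvl":97}

Derivation:
After op 1 (replace /uvl 97): {"gxb":76,"uvl":97}
After op 2 (remove /gxb): {"uvl":97}
After op 3 (add /lda 56): {"lda":56,"uvl":97}
After op 4 (add /af 67): {"af":67,"lda":56,"uvl":97}
After op 5 (add /bd 32): {"af":67,"bd":32,"lda":56,"uvl":97}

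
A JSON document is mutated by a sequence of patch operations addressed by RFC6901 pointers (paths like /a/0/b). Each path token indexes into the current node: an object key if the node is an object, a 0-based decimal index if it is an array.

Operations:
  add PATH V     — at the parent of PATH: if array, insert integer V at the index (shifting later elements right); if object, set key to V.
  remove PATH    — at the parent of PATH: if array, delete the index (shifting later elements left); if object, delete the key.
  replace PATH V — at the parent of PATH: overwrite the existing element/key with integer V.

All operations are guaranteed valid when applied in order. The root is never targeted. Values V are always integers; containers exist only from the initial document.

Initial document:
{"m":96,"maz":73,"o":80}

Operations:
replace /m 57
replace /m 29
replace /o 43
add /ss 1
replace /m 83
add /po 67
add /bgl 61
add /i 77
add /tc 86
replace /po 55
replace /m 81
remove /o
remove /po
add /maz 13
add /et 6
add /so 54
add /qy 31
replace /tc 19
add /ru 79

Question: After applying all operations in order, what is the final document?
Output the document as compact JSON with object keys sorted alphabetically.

Answer: {"bgl":61,"et":6,"i":77,"m":81,"maz":13,"qy":31,"ru":79,"so":54,"ss":1,"tc":19}

Derivation:
After op 1 (replace /m 57): {"m":57,"maz":73,"o":80}
After op 2 (replace /m 29): {"m":29,"maz":73,"o":80}
After op 3 (replace /o 43): {"m":29,"maz":73,"o":43}
After op 4 (add /ss 1): {"m":29,"maz":73,"o":43,"ss":1}
After op 5 (replace /m 83): {"m":83,"maz":73,"o":43,"ss":1}
After op 6 (add /po 67): {"m":83,"maz":73,"o":43,"po":67,"ss":1}
After op 7 (add /bgl 61): {"bgl":61,"m":83,"maz":73,"o":43,"po":67,"ss":1}
After op 8 (add /i 77): {"bgl":61,"i":77,"m":83,"maz":73,"o":43,"po":67,"ss":1}
After op 9 (add /tc 86): {"bgl":61,"i":77,"m":83,"maz":73,"o":43,"po":67,"ss":1,"tc":86}
After op 10 (replace /po 55): {"bgl":61,"i":77,"m":83,"maz":73,"o":43,"po":55,"ss":1,"tc":86}
After op 11 (replace /m 81): {"bgl":61,"i":77,"m":81,"maz":73,"o":43,"po":55,"ss":1,"tc":86}
After op 12 (remove /o): {"bgl":61,"i":77,"m":81,"maz":73,"po":55,"ss":1,"tc":86}
After op 13 (remove /po): {"bgl":61,"i":77,"m":81,"maz":73,"ss":1,"tc":86}
After op 14 (add /maz 13): {"bgl":61,"i":77,"m":81,"maz":13,"ss":1,"tc":86}
After op 15 (add /et 6): {"bgl":61,"et":6,"i":77,"m":81,"maz":13,"ss":1,"tc":86}
After op 16 (add /so 54): {"bgl":61,"et":6,"i":77,"m":81,"maz":13,"so":54,"ss":1,"tc":86}
After op 17 (add /qy 31): {"bgl":61,"et":6,"i":77,"m":81,"maz":13,"qy":31,"so":54,"ss":1,"tc":86}
After op 18 (replace /tc 19): {"bgl":61,"et":6,"i":77,"m":81,"maz":13,"qy":31,"so":54,"ss":1,"tc":19}
After op 19 (add /ru 79): {"bgl":61,"et":6,"i":77,"m":81,"maz":13,"qy":31,"ru":79,"so":54,"ss":1,"tc":19}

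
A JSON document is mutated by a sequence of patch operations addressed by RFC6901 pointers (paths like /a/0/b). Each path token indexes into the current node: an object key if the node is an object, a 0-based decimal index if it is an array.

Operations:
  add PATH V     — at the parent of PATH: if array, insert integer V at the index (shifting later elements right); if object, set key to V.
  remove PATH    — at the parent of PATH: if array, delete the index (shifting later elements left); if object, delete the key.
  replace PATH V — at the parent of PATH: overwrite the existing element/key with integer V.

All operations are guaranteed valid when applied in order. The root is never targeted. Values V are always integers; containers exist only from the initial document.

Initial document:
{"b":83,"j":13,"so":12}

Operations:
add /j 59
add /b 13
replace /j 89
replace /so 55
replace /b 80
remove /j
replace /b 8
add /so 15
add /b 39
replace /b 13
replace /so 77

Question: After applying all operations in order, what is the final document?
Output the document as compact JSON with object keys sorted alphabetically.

Answer: {"b":13,"so":77}

Derivation:
After op 1 (add /j 59): {"b":83,"j":59,"so":12}
After op 2 (add /b 13): {"b":13,"j":59,"so":12}
After op 3 (replace /j 89): {"b":13,"j":89,"so":12}
After op 4 (replace /so 55): {"b":13,"j":89,"so":55}
After op 5 (replace /b 80): {"b":80,"j":89,"so":55}
After op 6 (remove /j): {"b":80,"so":55}
After op 7 (replace /b 8): {"b":8,"so":55}
After op 8 (add /so 15): {"b":8,"so":15}
After op 9 (add /b 39): {"b":39,"so":15}
After op 10 (replace /b 13): {"b":13,"so":15}
After op 11 (replace /so 77): {"b":13,"so":77}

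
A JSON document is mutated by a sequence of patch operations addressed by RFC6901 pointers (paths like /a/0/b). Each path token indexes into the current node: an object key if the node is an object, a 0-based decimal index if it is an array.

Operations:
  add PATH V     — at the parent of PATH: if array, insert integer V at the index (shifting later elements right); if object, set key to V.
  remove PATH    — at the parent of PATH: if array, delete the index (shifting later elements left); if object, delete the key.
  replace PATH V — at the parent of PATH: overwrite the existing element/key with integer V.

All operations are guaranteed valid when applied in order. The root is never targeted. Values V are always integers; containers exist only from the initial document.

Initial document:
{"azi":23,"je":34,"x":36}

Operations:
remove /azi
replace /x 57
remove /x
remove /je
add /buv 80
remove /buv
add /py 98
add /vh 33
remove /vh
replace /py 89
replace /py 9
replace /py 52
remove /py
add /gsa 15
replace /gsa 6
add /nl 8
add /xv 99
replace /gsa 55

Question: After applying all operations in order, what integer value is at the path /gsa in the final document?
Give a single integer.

After op 1 (remove /azi): {"je":34,"x":36}
After op 2 (replace /x 57): {"je":34,"x":57}
After op 3 (remove /x): {"je":34}
After op 4 (remove /je): {}
After op 5 (add /buv 80): {"buv":80}
After op 6 (remove /buv): {}
After op 7 (add /py 98): {"py":98}
After op 8 (add /vh 33): {"py":98,"vh":33}
After op 9 (remove /vh): {"py":98}
After op 10 (replace /py 89): {"py":89}
After op 11 (replace /py 9): {"py":9}
After op 12 (replace /py 52): {"py":52}
After op 13 (remove /py): {}
After op 14 (add /gsa 15): {"gsa":15}
After op 15 (replace /gsa 6): {"gsa":6}
After op 16 (add /nl 8): {"gsa":6,"nl":8}
After op 17 (add /xv 99): {"gsa":6,"nl":8,"xv":99}
After op 18 (replace /gsa 55): {"gsa":55,"nl":8,"xv":99}
Value at /gsa: 55

Answer: 55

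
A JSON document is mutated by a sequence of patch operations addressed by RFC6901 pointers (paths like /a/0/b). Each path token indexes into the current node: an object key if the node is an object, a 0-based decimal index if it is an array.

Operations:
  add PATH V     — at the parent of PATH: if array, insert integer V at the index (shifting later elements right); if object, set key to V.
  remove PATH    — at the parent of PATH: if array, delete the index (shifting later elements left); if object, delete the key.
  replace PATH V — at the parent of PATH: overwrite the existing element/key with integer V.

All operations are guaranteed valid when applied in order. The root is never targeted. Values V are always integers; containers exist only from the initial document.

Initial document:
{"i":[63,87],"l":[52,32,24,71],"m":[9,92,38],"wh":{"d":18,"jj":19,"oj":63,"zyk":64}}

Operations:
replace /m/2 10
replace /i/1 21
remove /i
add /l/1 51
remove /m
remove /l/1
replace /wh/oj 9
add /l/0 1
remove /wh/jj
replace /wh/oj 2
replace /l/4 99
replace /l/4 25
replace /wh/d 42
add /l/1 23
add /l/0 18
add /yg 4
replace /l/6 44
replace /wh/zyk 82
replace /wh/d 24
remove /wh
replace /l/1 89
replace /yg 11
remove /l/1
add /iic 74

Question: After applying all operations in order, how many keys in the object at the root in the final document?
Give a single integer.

After op 1 (replace /m/2 10): {"i":[63,87],"l":[52,32,24,71],"m":[9,92,10],"wh":{"d":18,"jj":19,"oj":63,"zyk":64}}
After op 2 (replace /i/1 21): {"i":[63,21],"l":[52,32,24,71],"m":[9,92,10],"wh":{"d":18,"jj":19,"oj":63,"zyk":64}}
After op 3 (remove /i): {"l":[52,32,24,71],"m":[9,92,10],"wh":{"d":18,"jj":19,"oj":63,"zyk":64}}
After op 4 (add /l/1 51): {"l":[52,51,32,24,71],"m":[9,92,10],"wh":{"d":18,"jj":19,"oj":63,"zyk":64}}
After op 5 (remove /m): {"l":[52,51,32,24,71],"wh":{"d":18,"jj":19,"oj":63,"zyk":64}}
After op 6 (remove /l/1): {"l":[52,32,24,71],"wh":{"d":18,"jj":19,"oj":63,"zyk":64}}
After op 7 (replace /wh/oj 9): {"l":[52,32,24,71],"wh":{"d":18,"jj":19,"oj":9,"zyk":64}}
After op 8 (add /l/0 1): {"l":[1,52,32,24,71],"wh":{"d":18,"jj":19,"oj":9,"zyk":64}}
After op 9 (remove /wh/jj): {"l":[1,52,32,24,71],"wh":{"d":18,"oj":9,"zyk":64}}
After op 10 (replace /wh/oj 2): {"l":[1,52,32,24,71],"wh":{"d":18,"oj":2,"zyk":64}}
After op 11 (replace /l/4 99): {"l":[1,52,32,24,99],"wh":{"d":18,"oj":2,"zyk":64}}
After op 12 (replace /l/4 25): {"l":[1,52,32,24,25],"wh":{"d":18,"oj":2,"zyk":64}}
After op 13 (replace /wh/d 42): {"l":[1,52,32,24,25],"wh":{"d":42,"oj":2,"zyk":64}}
After op 14 (add /l/1 23): {"l":[1,23,52,32,24,25],"wh":{"d":42,"oj":2,"zyk":64}}
After op 15 (add /l/0 18): {"l":[18,1,23,52,32,24,25],"wh":{"d":42,"oj":2,"zyk":64}}
After op 16 (add /yg 4): {"l":[18,1,23,52,32,24,25],"wh":{"d":42,"oj":2,"zyk":64},"yg":4}
After op 17 (replace /l/6 44): {"l":[18,1,23,52,32,24,44],"wh":{"d":42,"oj":2,"zyk":64},"yg":4}
After op 18 (replace /wh/zyk 82): {"l":[18,1,23,52,32,24,44],"wh":{"d":42,"oj":2,"zyk":82},"yg":4}
After op 19 (replace /wh/d 24): {"l":[18,1,23,52,32,24,44],"wh":{"d":24,"oj":2,"zyk":82},"yg":4}
After op 20 (remove /wh): {"l":[18,1,23,52,32,24,44],"yg":4}
After op 21 (replace /l/1 89): {"l":[18,89,23,52,32,24,44],"yg":4}
After op 22 (replace /yg 11): {"l":[18,89,23,52,32,24,44],"yg":11}
After op 23 (remove /l/1): {"l":[18,23,52,32,24,44],"yg":11}
After op 24 (add /iic 74): {"iic":74,"l":[18,23,52,32,24,44],"yg":11}
Size at the root: 3

Answer: 3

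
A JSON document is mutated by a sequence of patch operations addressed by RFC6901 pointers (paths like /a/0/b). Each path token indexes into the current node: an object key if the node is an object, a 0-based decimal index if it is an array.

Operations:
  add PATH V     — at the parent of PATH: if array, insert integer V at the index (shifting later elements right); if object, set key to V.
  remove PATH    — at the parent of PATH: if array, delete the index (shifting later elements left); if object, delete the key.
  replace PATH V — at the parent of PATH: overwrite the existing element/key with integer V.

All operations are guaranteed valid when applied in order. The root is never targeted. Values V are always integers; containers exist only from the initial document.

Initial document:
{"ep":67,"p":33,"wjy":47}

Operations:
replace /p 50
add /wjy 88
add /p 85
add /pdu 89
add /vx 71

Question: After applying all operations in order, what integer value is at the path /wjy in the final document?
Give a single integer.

After op 1 (replace /p 50): {"ep":67,"p":50,"wjy":47}
After op 2 (add /wjy 88): {"ep":67,"p":50,"wjy":88}
After op 3 (add /p 85): {"ep":67,"p":85,"wjy":88}
After op 4 (add /pdu 89): {"ep":67,"p":85,"pdu":89,"wjy":88}
After op 5 (add /vx 71): {"ep":67,"p":85,"pdu":89,"vx":71,"wjy":88}
Value at /wjy: 88

Answer: 88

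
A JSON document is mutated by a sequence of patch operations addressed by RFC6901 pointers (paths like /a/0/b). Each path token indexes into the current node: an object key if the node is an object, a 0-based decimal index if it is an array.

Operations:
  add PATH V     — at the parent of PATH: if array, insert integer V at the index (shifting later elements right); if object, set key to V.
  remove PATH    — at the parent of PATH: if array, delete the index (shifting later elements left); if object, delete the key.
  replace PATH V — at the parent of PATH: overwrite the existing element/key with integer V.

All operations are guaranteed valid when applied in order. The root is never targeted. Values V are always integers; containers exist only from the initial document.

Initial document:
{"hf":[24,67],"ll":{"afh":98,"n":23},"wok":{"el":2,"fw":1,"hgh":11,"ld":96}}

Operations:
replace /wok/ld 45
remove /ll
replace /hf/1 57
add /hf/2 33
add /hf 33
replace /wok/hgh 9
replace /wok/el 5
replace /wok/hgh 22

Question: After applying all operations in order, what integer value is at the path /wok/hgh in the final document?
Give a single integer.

Answer: 22

Derivation:
After op 1 (replace /wok/ld 45): {"hf":[24,67],"ll":{"afh":98,"n":23},"wok":{"el":2,"fw":1,"hgh":11,"ld":45}}
After op 2 (remove /ll): {"hf":[24,67],"wok":{"el":2,"fw":1,"hgh":11,"ld":45}}
After op 3 (replace /hf/1 57): {"hf":[24,57],"wok":{"el":2,"fw":1,"hgh":11,"ld":45}}
After op 4 (add /hf/2 33): {"hf":[24,57,33],"wok":{"el":2,"fw":1,"hgh":11,"ld":45}}
After op 5 (add /hf 33): {"hf":33,"wok":{"el":2,"fw":1,"hgh":11,"ld":45}}
After op 6 (replace /wok/hgh 9): {"hf":33,"wok":{"el":2,"fw":1,"hgh":9,"ld":45}}
After op 7 (replace /wok/el 5): {"hf":33,"wok":{"el":5,"fw":1,"hgh":9,"ld":45}}
After op 8 (replace /wok/hgh 22): {"hf":33,"wok":{"el":5,"fw":1,"hgh":22,"ld":45}}
Value at /wok/hgh: 22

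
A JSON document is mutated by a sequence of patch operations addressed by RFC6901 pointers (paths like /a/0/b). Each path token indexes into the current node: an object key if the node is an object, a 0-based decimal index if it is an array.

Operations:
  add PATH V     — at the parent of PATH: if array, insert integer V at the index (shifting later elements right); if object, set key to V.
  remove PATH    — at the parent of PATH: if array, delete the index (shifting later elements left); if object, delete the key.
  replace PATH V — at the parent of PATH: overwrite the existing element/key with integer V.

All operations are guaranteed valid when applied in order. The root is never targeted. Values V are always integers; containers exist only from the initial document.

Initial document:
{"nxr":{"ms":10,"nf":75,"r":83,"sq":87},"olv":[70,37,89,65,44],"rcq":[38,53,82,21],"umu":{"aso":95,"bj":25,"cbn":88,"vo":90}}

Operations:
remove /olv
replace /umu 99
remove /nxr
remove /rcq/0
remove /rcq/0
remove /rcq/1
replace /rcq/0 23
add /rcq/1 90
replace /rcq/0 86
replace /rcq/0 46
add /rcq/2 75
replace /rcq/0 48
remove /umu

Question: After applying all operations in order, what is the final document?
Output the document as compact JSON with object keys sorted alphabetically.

Answer: {"rcq":[48,90,75]}

Derivation:
After op 1 (remove /olv): {"nxr":{"ms":10,"nf":75,"r":83,"sq":87},"rcq":[38,53,82,21],"umu":{"aso":95,"bj":25,"cbn":88,"vo":90}}
After op 2 (replace /umu 99): {"nxr":{"ms":10,"nf":75,"r":83,"sq":87},"rcq":[38,53,82,21],"umu":99}
After op 3 (remove /nxr): {"rcq":[38,53,82,21],"umu":99}
After op 4 (remove /rcq/0): {"rcq":[53,82,21],"umu":99}
After op 5 (remove /rcq/0): {"rcq":[82,21],"umu":99}
After op 6 (remove /rcq/1): {"rcq":[82],"umu":99}
After op 7 (replace /rcq/0 23): {"rcq":[23],"umu":99}
After op 8 (add /rcq/1 90): {"rcq":[23,90],"umu":99}
After op 9 (replace /rcq/0 86): {"rcq":[86,90],"umu":99}
After op 10 (replace /rcq/0 46): {"rcq":[46,90],"umu":99}
After op 11 (add /rcq/2 75): {"rcq":[46,90,75],"umu":99}
After op 12 (replace /rcq/0 48): {"rcq":[48,90,75],"umu":99}
After op 13 (remove /umu): {"rcq":[48,90,75]}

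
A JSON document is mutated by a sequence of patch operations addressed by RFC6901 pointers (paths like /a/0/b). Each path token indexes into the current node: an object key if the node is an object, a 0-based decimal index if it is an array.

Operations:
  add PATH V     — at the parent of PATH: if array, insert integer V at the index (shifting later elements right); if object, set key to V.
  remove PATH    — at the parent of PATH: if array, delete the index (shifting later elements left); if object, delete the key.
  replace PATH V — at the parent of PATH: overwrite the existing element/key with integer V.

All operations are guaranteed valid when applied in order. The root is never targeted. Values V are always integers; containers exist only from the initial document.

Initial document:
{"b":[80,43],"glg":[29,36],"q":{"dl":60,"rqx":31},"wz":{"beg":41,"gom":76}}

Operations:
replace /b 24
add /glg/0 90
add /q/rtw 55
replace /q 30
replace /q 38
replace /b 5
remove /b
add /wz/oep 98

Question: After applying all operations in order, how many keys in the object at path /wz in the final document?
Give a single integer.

Answer: 3

Derivation:
After op 1 (replace /b 24): {"b":24,"glg":[29,36],"q":{"dl":60,"rqx":31},"wz":{"beg":41,"gom":76}}
After op 2 (add /glg/0 90): {"b":24,"glg":[90,29,36],"q":{"dl":60,"rqx":31},"wz":{"beg":41,"gom":76}}
After op 3 (add /q/rtw 55): {"b":24,"glg":[90,29,36],"q":{"dl":60,"rqx":31,"rtw":55},"wz":{"beg":41,"gom":76}}
After op 4 (replace /q 30): {"b":24,"glg":[90,29,36],"q":30,"wz":{"beg":41,"gom":76}}
After op 5 (replace /q 38): {"b":24,"glg":[90,29,36],"q":38,"wz":{"beg":41,"gom":76}}
After op 6 (replace /b 5): {"b":5,"glg":[90,29,36],"q":38,"wz":{"beg":41,"gom":76}}
After op 7 (remove /b): {"glg":[90,29,36],"q":38,"wz":{"beg":41,"gom":76}}
After op 8 (add /wz/oep 98): {"glg":[90,29,36],"q":38,"wz":{"beg":41,"gom":76,"oep":98}}
Size at path /wz: 3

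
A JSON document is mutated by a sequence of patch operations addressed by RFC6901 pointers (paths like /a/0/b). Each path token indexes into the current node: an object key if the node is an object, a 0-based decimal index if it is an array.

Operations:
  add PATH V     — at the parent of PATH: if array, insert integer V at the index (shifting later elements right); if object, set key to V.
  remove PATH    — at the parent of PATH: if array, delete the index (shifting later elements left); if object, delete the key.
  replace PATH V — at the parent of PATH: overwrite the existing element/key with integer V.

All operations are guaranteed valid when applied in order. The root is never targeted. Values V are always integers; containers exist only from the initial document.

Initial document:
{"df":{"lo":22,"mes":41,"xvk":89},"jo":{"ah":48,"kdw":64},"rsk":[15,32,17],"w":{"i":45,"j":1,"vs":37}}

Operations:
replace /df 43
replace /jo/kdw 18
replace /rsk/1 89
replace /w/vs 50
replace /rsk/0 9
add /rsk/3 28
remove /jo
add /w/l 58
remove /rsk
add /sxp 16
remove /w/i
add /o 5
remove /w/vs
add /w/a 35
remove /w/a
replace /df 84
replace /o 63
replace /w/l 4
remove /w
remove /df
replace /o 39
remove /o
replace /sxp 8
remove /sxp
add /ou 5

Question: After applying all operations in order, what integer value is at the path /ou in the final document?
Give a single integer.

After op 1 (replace /df 43): {"df":43,"jo":{"ah":48,"kdw":64},"rsk":[15,32,17],"w":{"i":45,"j":1,"vs":37}}
After op 2 (replace /jo/kdw 18): {"df":43,"jo":{"ah":48,"kdw":18},"rsk":[15,32,17],"w":{"i":45,"j":1,"vs":37}}
After op 3 (replace /rsk/1 89): {"df":43,"jo":{"ah":48,"kdw":18},"rsk":[15,89,17],"w":{"i":45,"j":1,"vs":37}}
After op 4 (replace /w/vs 50): {"df":43,"jo":{"ah":48,"kdw":18},"rsk":[15,89,17],"w":{"i":45,"j":1,"vs":50}}
After op 5 (replace /rsk/0 9): {"df":43,"jo":{"ah":48,"kdw":18},"rsk":[9,89,17],"w":{"i":45,"j":1,"vs":50}}
After op 6 (add /rsk/3 28): {"df":43,"jo":{"ah":48,"kdw":18},"rsk":[9,89,17,28],"w":{"i":45,"j":1,"vs":50}}
After op 7 (remove /jo): {"df":43,"rsk":[9,89,17,28],"w":{"i":45,"j":1,"vs":50}}
After op 8 (add /w/l 58): {"df":43,"rsk":[9,89,17,28],"w":{"i":45,"j":1,"l":58,"vs":50}}
After op 9 (remove /rsk): {"df":43,"w":{"i":45,"j":1,"l":58,"vs":50}}
After op 10 (add /sxp 16): {"df":43,"sxp":16,"w":{"i":45,"j":1,"l":58,"vs":50}}
After op 11 (remove /w/i): {"df":43,"sxp":16,"w":{"j":1,"l":58,"vs":50}}
After op 12 (add /o 5): {"df":43,"o":5,"sxp":16,"w":{"j":1,"l":58,"vs":50}}
After op 13 (remove /w/vs): {"df":43,"o":5,"sxp":16,"w":{"j":1,"l":58}}
After op 14 (add /w/a 35): {"df":43,"o":5,"sxp":16,"w":{"a":35,"j":1,"l":58}}
After op 15 (remove /w/a): {"df":43,"o":5,"sxp":16,"w":{"j":1,"l":58}}
After op 16 (replace /df 84): {"df":84,"o":5,"sxp":16,"w":{"j":1,"l":58}}
After op 17 (replace /o 63): {"df":84,"o":63,"sxp":16,"w":{"j":1,"l":58}}
After op 18 (replace /w/l 4): {"df":84,"o":63,"sxp":16,"w":{"j":1,"l":4}}
After op 19 (remove /w): {"df":84,"o":63,"sxp":16}
After op 20 (remove /df): {"o":63,"sxp":16}
After op 21 (replace /o 39): {"o":39,"sxp":16}
After op 22 (remove /o): {"sxp":16}
After op 23 (replace /sxp 8): {"sxp":8}
After op 24 (remove /sxp): {}
After op 25 (add /ou 5): {"ou":5}
Value at /ou: 5

Answer: 5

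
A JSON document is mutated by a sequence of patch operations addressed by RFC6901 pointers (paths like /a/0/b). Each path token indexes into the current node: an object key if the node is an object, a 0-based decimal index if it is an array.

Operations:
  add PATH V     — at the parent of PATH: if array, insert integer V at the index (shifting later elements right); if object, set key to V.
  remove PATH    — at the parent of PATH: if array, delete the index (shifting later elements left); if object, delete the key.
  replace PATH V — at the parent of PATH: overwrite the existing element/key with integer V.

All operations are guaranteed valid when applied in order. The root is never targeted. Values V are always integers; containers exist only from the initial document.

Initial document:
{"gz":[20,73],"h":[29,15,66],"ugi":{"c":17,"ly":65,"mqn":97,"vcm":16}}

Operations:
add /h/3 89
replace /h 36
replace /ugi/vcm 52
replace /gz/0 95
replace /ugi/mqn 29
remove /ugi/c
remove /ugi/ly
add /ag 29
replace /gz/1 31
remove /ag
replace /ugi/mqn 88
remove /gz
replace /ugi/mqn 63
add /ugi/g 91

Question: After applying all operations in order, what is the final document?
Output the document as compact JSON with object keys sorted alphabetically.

After op 1 (add /h/3 89): {"gz":[20,73],"h":[29,15,66,89],"ugi":{"c":17,"ly":65,"mqn":97,"vcm":16}}
After op 2 (replace /h 36): {"gz":[20,73],"h":36,"ugi":{"c":17,"ly":65,"mqn":97,"vcm":16}}
After op 3 (replace /ugi/vcm 52): {"gz":[20,73],"h":36,"ugi":{"c":17,"ly":65,"mqn":97,"vcm":52}}
After op 4 (replace /gz/0 95): {"gz":[95,73],"h":36,"ugi":{"c":17,"ly":65,"mqn":97,"vcm":52}}
After op 5 (replace /ugi/mqn 29): {"gz":[95,73],"h":36,"ugi":{"c":17,"ly":65,"mqn":29,"vcm":52}}
After op 6 (remove /ugi/c): {"gz":[95,73],"h":36,"ugi":{"ly":65,"mqn":29,"vcm":52}}
After op 7 (remove /ugi/ly): {"gz":[95,73],"h":36,"ugi":{"mqn":29,"vcm":52}}
After op 8 (add /ag 29): {"ag":29,"gz":[95,73],"h":36,"ugi":{"mqn":29,"vcm":52}}
After op 9 (replace /gz/1 31): {"ag":29,"gz":[95,31],"h":36,"ugi":{"mqn":29,"vcm":52}}
After op 10 (remove /ag): {"gz":[95,31],"h":36,"ugi":{"mqn":29,"vcm":52}}
After op 11 (replace /ugi/mqn 88): {"gz":[95,31],"h":36,"ugi":{"mqn":88,"vcm":52}}
After op 12 (remove /gz): {"h":36,"ugi":{"mqn":88,"vcm":52}}
After op 13 (replace /ugi/mqn 63): {"h":36,"ugi":{"mqn":63,"vcm":52}}
After op 14 (add /ugi/g 91): {"h":36,"ugi":{"g":91,"mqn":63,"vcm":52}}

Answer: {"h":36,"ugi":{"g":91,"mqn":63,"vcm":52}}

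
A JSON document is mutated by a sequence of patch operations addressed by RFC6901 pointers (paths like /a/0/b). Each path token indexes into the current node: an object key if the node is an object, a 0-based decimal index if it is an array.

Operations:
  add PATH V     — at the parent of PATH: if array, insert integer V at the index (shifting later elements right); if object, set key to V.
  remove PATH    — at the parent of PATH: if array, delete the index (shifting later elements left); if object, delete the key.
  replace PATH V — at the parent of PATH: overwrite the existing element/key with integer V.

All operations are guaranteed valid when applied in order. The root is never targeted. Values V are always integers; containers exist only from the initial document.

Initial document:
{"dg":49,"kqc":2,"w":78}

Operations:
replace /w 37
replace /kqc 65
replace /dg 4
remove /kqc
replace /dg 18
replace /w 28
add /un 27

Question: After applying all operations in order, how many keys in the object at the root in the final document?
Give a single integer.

After op 1 (replace /w 37): {"dg":49,"kqc":2,"w":37}
After op 2 (replace /kqc 65): {"dg":49,"kqc":65,"w":37}
After op 3 (replace /dg 4): {"dg":4,"kqc":65,"w":37}
After op 4 (remove /kqc): {"dg":4,"w":37}
After op 5 (replace /dg 18): {"dg":18,"w":37}
After op 6 (replace /w 28): {"dg":18,"w":28}
After op 7 (add /un 27): {"dg":18,"un":27,"w":28}
Size at the root: 3

Answer: 3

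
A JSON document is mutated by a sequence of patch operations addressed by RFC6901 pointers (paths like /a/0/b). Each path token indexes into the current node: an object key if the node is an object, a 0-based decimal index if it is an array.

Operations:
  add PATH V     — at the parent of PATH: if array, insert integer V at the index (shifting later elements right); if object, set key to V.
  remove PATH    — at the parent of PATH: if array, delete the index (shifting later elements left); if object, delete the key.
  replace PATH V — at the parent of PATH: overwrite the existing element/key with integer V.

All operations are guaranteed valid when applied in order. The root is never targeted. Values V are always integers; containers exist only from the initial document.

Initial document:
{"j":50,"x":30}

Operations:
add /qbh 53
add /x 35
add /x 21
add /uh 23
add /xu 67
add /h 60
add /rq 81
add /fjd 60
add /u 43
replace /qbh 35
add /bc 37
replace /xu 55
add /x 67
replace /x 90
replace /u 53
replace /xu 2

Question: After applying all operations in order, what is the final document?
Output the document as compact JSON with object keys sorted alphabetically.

Answer: {"bc":37,"fjd":60,"h":60,"j":50,"qbh":35,"rq":81,"u":53,"uh":23,"x":90,"xu":2}

Derivation:
After op 1 (add /qbh 53): {"j":50,"qbh":53,"x":30}
After op 2 (add /x 35): {"j":50,"qbh":53,"x":35}
After op 3 (add /x 21): {"j":50,"qbh":53,"x":21}
After op 4 (add /uh 23): {"j":50,"qbh":53,"uh":23,"x":21}
After op 5 (add /xu 67): {"j":50,"qbh":53,"uh":23,"x":21,"xu":67}
After op 6 (add /h 60): {"h":60,"j":50,"qbh":53,"uh":23,"x":21,"xu":67}
After op 7 (add /rq 81): {"h":60,"j":50,"qbh":53,"rq":81,"uh":23,"x":21,"xu":67}
After op 8 (add /fjd 60): {"fjd":60,"h":60,"j":50,"qbh":53,"rq":81,"uh":23,"x":21,"xu":67}
After op 9 (add /u 43): {"fjd":60,"h":60,"j":50,"qbh":53,"rq":81,"u":43,"uh":23,"x":21,"xu":67}
After op 10 (replace /qbh 35): {"fjd":60,"h":60,"j":50,"qbh":35,"rq":81,"u":43,"uh":23,"x":21,"xu":67}
After op 11 (add /bc 37): {"bc":37,"fjd":60,"h":60,"j":50,"qbh":35,"rq":81,"u":43,"uh":23,"x":21,"xu":67}
After op 12 (replace /xu 55): {"bc":37,"fjd":60,"h":60,"j":50,"qbh":35,"rq":81,"u":43,"uh":23,"x":21,"xu":55}
After op 13 (add /x 67): {"bc":37,"fjd":60,"h":60,"j":50,"qbh":35,"rq":81,"u":43,"uh":23,"x":67,"xu":55}
After op 14 (replace /x 90): {"bc":37,"fjd":60,"h":60,"j":50,"qbh":35,"rq":81,"u":43,"uh":23,"x":90,"xu":55}
After op 15 (replace /u 53): {"bc":37,"fjd":60,"h":60,"j":50,"qbh":35,"rq":81,"u":53,"uh":23,"x":90,"xu":55}
After op 16 (replace /xu 2): {"bc":37,"fjd":60,"h":60,"j":50,"qbh":35,"rq":81,"u":53,"uh":23,"x":90,"xu":2}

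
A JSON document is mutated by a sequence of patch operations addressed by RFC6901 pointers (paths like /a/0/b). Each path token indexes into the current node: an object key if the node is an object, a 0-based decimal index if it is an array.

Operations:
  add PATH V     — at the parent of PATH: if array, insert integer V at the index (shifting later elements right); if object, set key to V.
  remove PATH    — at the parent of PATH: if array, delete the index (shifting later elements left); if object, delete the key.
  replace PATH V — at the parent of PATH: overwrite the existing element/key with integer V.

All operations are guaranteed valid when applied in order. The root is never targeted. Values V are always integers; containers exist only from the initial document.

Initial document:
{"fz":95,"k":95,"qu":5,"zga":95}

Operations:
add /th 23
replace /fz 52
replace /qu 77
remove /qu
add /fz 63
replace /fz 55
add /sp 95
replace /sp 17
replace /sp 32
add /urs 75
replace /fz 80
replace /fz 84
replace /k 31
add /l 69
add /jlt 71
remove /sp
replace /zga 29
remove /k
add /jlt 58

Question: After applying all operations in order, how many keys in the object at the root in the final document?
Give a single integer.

Answer: 6

Derivation:
After op 1 (add /th 23): {"fz":95,"k":95,"qu":5,"th":23,"zga":95}
After op 2 (replace /fz 52): {"fz":52,"k":95,"qu":5,"th":23,"zga":95}
After op 3 (replace /qu 77): {"fz":52,"k":95,"qu":77,"th":23,"zga":95}
After op 4 (remove /qu): {"fz":52,"k":95,"th":23,"zga":95}
After op 5 (add /fz 63): {"fz":63,"k":95,"th":23,"zga":95}
After op 6 (replace /fz 55): {"fz":55,"k":95,"th":23,"zga":95}
After op 7 (add /sp 95): {"fz":55,"k":95,"sp":95,"th":23,"zga":95}
After op 8 (replace /sp 17): {"fz":55,"k":95,"sp":17,"th":23,"zga":95}
After op 9 (replace /sp 32): {"fz":55,"k":95,"sp":32,"th":23,"zga":95}
After op 10 (add /urs 75): {"fz":55,"k":95,"sp":32,"th":23,"urs":75,"zga":95}
After op 11 (replace /fz 80): {"fz":80,"k":95,"sp":32,"th":23,"urs":75,"zga":95}
After op 12 (replace /fz 84): {"fz":84,"k":95,"sp":32,"th":23,"urs":75,"zga":95}
After op 13 (replace /k 31): {"fz":84,"k":31,"sp":32,"th":23,"urs":75,"zga":95}
After op 14 (add /l 69): {"fz":84,"k":31,"l":69,"sp":32,"th":23,"urs":75,"zga":95}
After op 15 (add /jlt 71): {"fz":84,"jlt":71,"k":31,"l":69,"sp":32,"th":23,"urs":75,"zga":95}
After op 16 (remove /sp): {"fz":84,"jlt":71,"k":31,"l":69,"th":23,"urs":75,"zga":95}
After op 17 (replace /zga 29): {"fz":84,"jlt":71,"k":31,"l":69,"th":23,"urs":75,"zga":29}
After op 18 (remove /k): {"fz":84,"jlt":71,"l":69,"th":23,"urs":75,"zga":29}
After op 19 (add /jlt 58): {"fz":84,"jlt":58,"l":69,"th":23,"urs":75,"zga":29}
Size at the root: 6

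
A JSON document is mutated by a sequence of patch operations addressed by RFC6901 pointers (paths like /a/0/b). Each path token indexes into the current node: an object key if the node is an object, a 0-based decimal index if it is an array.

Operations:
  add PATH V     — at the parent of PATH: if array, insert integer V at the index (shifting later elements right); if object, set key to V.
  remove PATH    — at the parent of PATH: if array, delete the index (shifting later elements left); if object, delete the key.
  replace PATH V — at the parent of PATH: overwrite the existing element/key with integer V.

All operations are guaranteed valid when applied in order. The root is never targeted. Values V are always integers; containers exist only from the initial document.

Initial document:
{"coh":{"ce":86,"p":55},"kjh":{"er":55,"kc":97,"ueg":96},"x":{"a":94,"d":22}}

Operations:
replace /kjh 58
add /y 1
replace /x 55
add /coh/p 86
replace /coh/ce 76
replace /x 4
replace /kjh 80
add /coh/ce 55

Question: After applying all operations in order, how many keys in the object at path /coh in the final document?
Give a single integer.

Answer: 2

Derivation:
After op 1 (replace /kjh 58): {"coh":{"ce":86,"p":55},"kjh":58,"x":{"a":94,"d":22}}
After op 2 (add /y 1): {"coh":{"ce":86,"p":55},"kjh":58,"x":{"a":94,"d":22},"y":1}
After op 3 (replace /x 55): {"coh":{"ce":86,"p":55},"kjh":58,"x":55,"y":1}
After op 4 (add /coh/p 86): {"coh":{"ce":86,"p":86},"kjh":58,"x":55,"y":1}
After op 5 (replace /coh/ce 76): {"coh":{"ce":76,"p":86},"kjh":58,"x":55,"y":1}
After op 6 (replace /x 4): {"coh":{"ce":76,"p":86},"kjh":58,"x":4,"y":1}
After op 7 (replace /kjh 80): {"coh":{"ce":76,"p":86},"kjh":80,"x":4,"y":1}
After op 8 (add /coh/ce 55): {"coh":{"ce":55,"p":86},"kjh":80,"x":4,"y":1}
Size at path /coh: 2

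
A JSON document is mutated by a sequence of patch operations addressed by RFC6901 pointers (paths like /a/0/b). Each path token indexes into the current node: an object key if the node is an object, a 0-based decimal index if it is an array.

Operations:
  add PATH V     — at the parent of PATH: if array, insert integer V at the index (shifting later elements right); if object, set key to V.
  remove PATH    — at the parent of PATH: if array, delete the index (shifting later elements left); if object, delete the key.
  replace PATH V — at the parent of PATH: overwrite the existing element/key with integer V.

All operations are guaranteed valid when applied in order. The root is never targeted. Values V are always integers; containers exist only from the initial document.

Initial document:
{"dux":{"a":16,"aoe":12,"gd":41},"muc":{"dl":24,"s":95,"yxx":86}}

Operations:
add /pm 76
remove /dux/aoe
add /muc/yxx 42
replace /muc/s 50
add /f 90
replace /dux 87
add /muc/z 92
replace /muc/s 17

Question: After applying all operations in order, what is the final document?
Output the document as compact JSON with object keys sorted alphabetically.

Answer: {"dux":87,"f":90,"muc":{"dl":24,"s":17,"yxx":42,"z":92},"pm":76}

Derivation:
After op 1 (add /pm 76): {"dux":{"a":16,"aoe":12,"gd":41},"muc":{"dl":24,"s":95,"yxx":86},"pm":76}
After op 2 (remove /dux/aoe): {"dux":{"a":16,"gd":41},"muc":{"dl":24,"s":95,"yxx":86},"pm":76}
After op 3 (add /muc/yxx 42): {"dux":{"a":16,"gd":41},"muc":{"dl":24,"s":95,"yxx":42},"pm":76}
After op 4 (replace /muc/s 50): {"dux":{"a":16,"gd":41},"muc":{"dl":24,"s":50,"yxx":42},"pm":76}
After op 5 (add /f 90): {"dux":{"a":16,"gd":41},"f":90,"muc":{"dl":24,"s":50,"yxx":42},"pm":76}
After op 6 (replace /dux 87): {"dux":87,"f":90,"muc":{"dl":24,"s":50,"yxx":42},"pm":76}
After op 7 (add /muc/z 92): {"dux":87,"f":90,"muc":{"dl":24,"s":50,"yxx":42,"z":92},"pm":76}
After op 8 (replace /muc/s 17): {"dux":87,"f":90,"muc":{"dl":24,"s":17,"yxx":42,"z":92},"pm":76}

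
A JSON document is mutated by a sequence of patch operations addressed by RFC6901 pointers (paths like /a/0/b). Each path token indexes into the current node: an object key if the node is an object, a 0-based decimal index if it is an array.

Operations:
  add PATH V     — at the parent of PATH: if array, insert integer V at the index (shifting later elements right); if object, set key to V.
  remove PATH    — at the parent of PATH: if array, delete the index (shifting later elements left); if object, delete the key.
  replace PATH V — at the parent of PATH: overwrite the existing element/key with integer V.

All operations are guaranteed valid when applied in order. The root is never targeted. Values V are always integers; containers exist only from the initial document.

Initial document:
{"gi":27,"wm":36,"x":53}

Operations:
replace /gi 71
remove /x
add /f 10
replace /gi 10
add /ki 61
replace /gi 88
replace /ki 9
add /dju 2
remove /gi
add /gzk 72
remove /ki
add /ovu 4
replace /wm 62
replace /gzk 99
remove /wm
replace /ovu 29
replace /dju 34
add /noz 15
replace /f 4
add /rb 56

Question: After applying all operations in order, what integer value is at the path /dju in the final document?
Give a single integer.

After op 1 (replace /gi 71): {"gi":71,"wm":36,"x":53}
After op 2 (remove /x): {"gi":71,"wm":36}
After op 3 (add /f 10): {"f":10,"gi":71,"wm":36}
After op 4 (replace /gi 10): {"f":10,"gi":10,"wm":36}
After op 5 (add /ki 61): {"f":10,"gi":10,"ki":61,"wm":36}
After op 6 (replace /gi 88): {"f":10,"gi":88,"ki":61,"wm":36}
After op 7 (replace /ki 9): {"f":10,"gi":88,"ki":9,"wm":36}
After op 8 (add /dju 2): {"dju":2,"f":10,"gi":88,"ki":9,"wm":36}
After op 9 (remove /gi): {"dju":2,"f":10,"ki":9,"wm":36}
After op 10 (add /gzk 72): {"dju":2,"f":10,"gzk":72,"ki":9,"wm":36}
After op 11 (remove /ki): {"dju":2,"f":10,"gzk":72,"wm":36}
After op 12 (add /ovu 4): {"dju":2,"f":10,"gzk":72,"ovu":4,"wm":36}
After op 13 (replace /wm 62): {"dju":2,"f":10,"gzk":72,"ovu":4,"wm":62}
After op 14 (replace /gzk 99): {"dju":2,"f":10,"gzk":99,"ovu":4,"wm":62}
After op 15 (remove /wm): {"dju":2,"f":10,"gzk":99,"ovu":4}
After op 16 (replace /ovu 29): {"dju":2,"f":10,"gzk":99,"ovu":29}
After op 17 (replace /dju 34): {"dju":34,"f":10,"gzk":99,"ovu":29}
After op 18 (add /noz 15): {"dju":34,"f":10,"gzk":99,"noz":15,"ovu":29}
After op 19 (replace /f 4): {"dju":34,"f":4,"gzk":99,"noz":15,"ovu":29}
After op 20 (add /rb 56): {"dju":34,"f":4,"gzk":99,"noz":15,"ovu":29,"rb":56}
Value at /dju: 34

Answer: 34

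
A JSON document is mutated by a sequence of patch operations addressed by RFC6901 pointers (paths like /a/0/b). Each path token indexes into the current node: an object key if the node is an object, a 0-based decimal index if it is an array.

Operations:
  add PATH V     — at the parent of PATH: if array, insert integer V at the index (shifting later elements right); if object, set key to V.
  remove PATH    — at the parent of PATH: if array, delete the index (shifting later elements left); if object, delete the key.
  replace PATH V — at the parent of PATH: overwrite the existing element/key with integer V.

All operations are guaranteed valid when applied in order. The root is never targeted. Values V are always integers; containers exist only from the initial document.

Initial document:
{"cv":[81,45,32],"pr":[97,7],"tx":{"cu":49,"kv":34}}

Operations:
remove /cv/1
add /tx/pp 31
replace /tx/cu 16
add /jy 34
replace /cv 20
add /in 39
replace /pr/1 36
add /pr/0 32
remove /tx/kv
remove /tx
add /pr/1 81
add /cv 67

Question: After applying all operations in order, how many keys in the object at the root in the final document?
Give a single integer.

Answer: 4

Derivation:
After op 1 (remove /cv/1): {"cv":[81,32],"pr":[97,7],"tx":{"cu":49,"kv":34}}
After op 2 (add /tx/pp 31): {"cv":[81,32],"pr":[97,7],"tx":{"cu":49,"kv":34,"pp":31}}
After op 3 (replace /tx/cu 16): {"cv":[81,32],"pr":[97,7],"tx":{"cu":16,"kv":34,"pp":31}}
After op 4 (add /jy 34): {"cv":[81,32],"jy":34,"pr":[97,7],"tx":{"cu":16,"kv":34,"pp":31}}
After op 5 (replace /cv 20): {"cv":20,"jy":34,"pr":[97,7],"tx":{"cu":16,"kv":34,"pp":31}}
After op 6 (add /in 39): {"cv":20,"in":39,"jy":34,"pr":[97,7],"tx":{"cu":16,"kv":34,"pp":31}}
After op 7 (replace /pr/1 36): {"cv":20,"in":39,"jy":34,"pr":[97,36],"tx":{"cu":16,"kv":34,"pp":31}}
After op 8 (add /pr/0 32): {"cv":20,"in":39,"jy":34,"pr":[32,97,36],"tx":{"cu":16,"kv":34,"pp":31}}
After op 9 (remove /tx/kv): {"cv":20,"in":39,"jy":34,"pr":[32,97,36],"tx":{"cu":16,"pp":31}}
After op 10 (remove /tx): {"cv":20,"in":39,"jy":34,"pr":[32,97,36]}
After op 11 (add /pr/1 81): {"cv":20,"in":39,"jy":34,"pr":[32,81,97,36]}
After op 12 (add /cv 67): {"cv":67,"in":39,"jy":34,"pr":[32,81,97,36]}
Size at the root: 4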